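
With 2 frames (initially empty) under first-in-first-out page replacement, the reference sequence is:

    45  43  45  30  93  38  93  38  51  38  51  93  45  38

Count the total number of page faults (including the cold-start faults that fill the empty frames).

9

45 -> fault, frames [45]
43 -> fault, frames [45, 43]
45 -> hit
30 -> fault, evict 45, frames [43, 30]
93 -> fault, evict 43, frames [30, 93]
38 -> fault, evict 30, frames [93, 38]
93 -> hit
38 -> hit
51 -> fault, evict 93, frames [38, 51]
38 -> hit
51 -> hit
93 -> fault, evict 38, frames [51, 93]
45 -> fault, evict 51, frames [93, 45]
38 -> fault, evict 93, frames [45, 38]
Page faults: 9.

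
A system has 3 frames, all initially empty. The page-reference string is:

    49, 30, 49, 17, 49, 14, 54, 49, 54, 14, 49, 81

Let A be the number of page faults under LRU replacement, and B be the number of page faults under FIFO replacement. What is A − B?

Under LRU: F F . F . F F . . . . F → 6 faults.
Under FIFO: F F . F . F F F . . . F → 7 faults.
A − B = 6 − 7 = -1.

-1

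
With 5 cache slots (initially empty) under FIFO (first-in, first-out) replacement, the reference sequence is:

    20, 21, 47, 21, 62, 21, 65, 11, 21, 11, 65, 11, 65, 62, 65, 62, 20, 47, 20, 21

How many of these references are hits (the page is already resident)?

20: fault, frames [20]
21: fault, frames [20, 21]
47: fault, frames [20, 21, 47]
21: hit
62: fault, frames [20, 21, 47, 62]
21: hit
65: fault, frames [20, 21, 47, 62, 65]
11: fault, evict 20, frames [21, 47, 62, 65, 11]
21: hit
11: hit
65: hit
11: hit
65: hit
62: hit
65: hit
62: hit
20: fault, evict 21, frames [47, 62, 65, 11, 20]
47: hit
20: hit
21: fault, evict 47, frames [62, 65, 11, 20, 21]
Hits: 12.

12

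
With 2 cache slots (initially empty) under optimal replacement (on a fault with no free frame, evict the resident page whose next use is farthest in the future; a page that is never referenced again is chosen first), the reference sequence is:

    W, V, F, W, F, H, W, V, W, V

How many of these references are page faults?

W -> miss, frames {W}
V -> miss, frames {W,V}
F -> miss, evict V, frames {W,F}
W -> hit
F -> hit
H -> miss, evict F, frames {W,H}
W -> hit
V -> miss, evict H, frames {W,V}
W -> hit
V -> hit
Page faults: 5.

5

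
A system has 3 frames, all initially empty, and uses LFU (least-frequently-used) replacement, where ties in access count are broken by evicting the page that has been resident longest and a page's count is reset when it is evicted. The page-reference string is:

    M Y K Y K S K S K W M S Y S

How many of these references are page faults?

7

M: miss, frames (M)
Y: miss, frames (M Y)
K: miss, frames (M Y K)
Y: hit
K: hit
S: miss, evict M, frames (Y K S)
K: hit
S: hit
K: hit
W: miss, evict Y, frames (K S W)
M: miss, evict W, frames (K S M)
S: hit
Y: miss, evict M, frames (K S Y)
S: hit
Page faults: 7.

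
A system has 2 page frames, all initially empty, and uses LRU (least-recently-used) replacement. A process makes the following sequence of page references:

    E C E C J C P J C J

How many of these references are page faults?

6

E -> miss, frames [E]
C -> miss, frames [E, C]
E -> hit
C -> hit
J -> miss, evict E, frames [C, J]
C -> hit
P -> miss, evict J, frames [C, P]
J -> miss, evict C, frames [P, J]
C -> miss, evict P, frames [J, C]
J -> hit
Page faults: 6.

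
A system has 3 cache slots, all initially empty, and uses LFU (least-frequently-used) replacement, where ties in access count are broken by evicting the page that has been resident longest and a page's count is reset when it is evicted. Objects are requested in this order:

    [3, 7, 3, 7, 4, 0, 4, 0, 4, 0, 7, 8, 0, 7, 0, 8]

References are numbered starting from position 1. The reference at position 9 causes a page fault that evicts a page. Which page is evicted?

pos 1: 3: fault, frames {3}
pos 2: 7: fault, frames {3,7}
pos 3: 3: hit
pos 4: 7: hit
pos 5: 4: fault, frames {3,7,4}
pos 6: 0: fault, evict 4, frames {3,7,0}
pos 7: 4: fault, evict 0, frames {3,7,4}
pos 8: 0: fault, evict 4, frames {3,7,0}
pos 9: 4: fault, evict 0, frames {3,7,4}
At position 9, page 0 is evicted.

0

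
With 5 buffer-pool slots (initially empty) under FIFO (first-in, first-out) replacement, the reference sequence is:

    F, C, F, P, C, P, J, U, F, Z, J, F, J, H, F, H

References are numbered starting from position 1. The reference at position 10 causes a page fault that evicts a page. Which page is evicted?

F

pos 1: F → miss, frames (F)
pos 2: C → miss, frames (F C)
pos 3: F → hit
pos 4: P → miss, frames (F C P)
pos 5: C → hit
pos 6: P → hit
pos 7: J → miss, frames (F C P J)
pos 8: U → miss, frames (F C P J U)
pos 9: F → hit
pos 10: Z → miss, evict F, frames (C P J U Z)
At position 10, page F is evicted.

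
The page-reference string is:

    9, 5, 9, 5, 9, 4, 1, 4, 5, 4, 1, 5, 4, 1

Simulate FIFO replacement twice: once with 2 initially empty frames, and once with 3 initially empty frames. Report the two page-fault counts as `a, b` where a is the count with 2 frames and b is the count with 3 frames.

2 frames: F F . . . F F . F F F F F F → 10 faults.
3 frames: F F . . . F F . . . . . . . → 4 faults.
4 < 10: adding a frame reduced faults, as is typical.

10, 4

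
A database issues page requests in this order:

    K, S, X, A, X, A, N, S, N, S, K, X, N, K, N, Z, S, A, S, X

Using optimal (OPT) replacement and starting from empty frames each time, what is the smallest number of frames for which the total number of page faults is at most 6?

f=1: 20 faults
f=2: 13 faults
f=3: 9 faults
f=4: 7 faults
f=5: 6 faults
f=6: 6 faults
Smallest f with faults ≤ 6 is 5.

5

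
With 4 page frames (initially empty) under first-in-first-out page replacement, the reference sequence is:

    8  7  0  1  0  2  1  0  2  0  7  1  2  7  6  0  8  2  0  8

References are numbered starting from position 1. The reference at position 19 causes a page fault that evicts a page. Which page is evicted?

1

pos 1: 8 -> fault, frames {8}
pos 2: 7 -> fault, frames {8,7}
pos 3: 0 -> fault, frames {8,7,0}
pos 4: 1 -> fault, frames {8,7,0,1}
pos 5: 0 -> hit
pos 6: 2 -> fault, evict 8, frames {7,0,1,2}
pos 7: 1 -> hit
pos 8: 0 -> hit
pos 9: 2 -> hit
pos 10: 0 -> hit
pos 11: 7 -> hit
pos 12: 1 -> hit
pos 13: 2 -> hit
pos 14: 7 -> hit
pos 15: 6 -> fault, evict 7, frames {0,1,2,6}
pos 16: 0 -> hit
pos 17: 8 -> fault, evict 0, frames {1,2,6,8}
pos 18: 2 -> hit
pos 19: 0 -> fault, evict 1, frames {2,6,8,0}
At position 19, page 1 is evicted.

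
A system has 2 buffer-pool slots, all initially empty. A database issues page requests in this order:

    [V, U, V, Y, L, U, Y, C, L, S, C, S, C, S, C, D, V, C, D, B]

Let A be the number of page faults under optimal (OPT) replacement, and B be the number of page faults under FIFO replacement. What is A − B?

Under OPT: F F . F F . F F . F . . . . . F F . F F → 11 faults.
Under FIFO: F F . F F F F F F F F . . . . F F F F F → 15 faults.
A − B = 11 − 15 = -4.

-4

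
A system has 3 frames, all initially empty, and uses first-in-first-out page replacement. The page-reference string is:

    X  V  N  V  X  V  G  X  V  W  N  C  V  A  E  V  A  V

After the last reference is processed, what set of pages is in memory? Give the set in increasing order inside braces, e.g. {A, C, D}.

X: fault, frames {X}
V: fault, frames {X,V}
N: fault, frames {X,V,N}
V: hit
X: hit
V: hit
G: fault, evict X, frames {V,N,G}
X: fault, evict V, frames {N,G,X}
V: fault, evict N, frames {G,X,V}
W: fault, evict G, frames {X,V,W}
N: fault, evict X, frames {V,W,N}
C: fault, evict V, frames {W,N,C}
V: fault, evict W, frames {N,C,V}
A: fault, evict N, frames {C,V,A}
E: fault, evict C, frames {V,A,E}
V: hit
A: hit
V: hit

{A, E, V}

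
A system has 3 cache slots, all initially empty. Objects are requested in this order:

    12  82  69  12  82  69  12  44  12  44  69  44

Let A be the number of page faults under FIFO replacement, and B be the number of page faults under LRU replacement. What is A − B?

1

Under FIFO: F F F . . . . F F . . . → 5 faults.
Under LRU: F F F . . . . F . . . . → 4 faults.
A − B = 5 − 4 = 1.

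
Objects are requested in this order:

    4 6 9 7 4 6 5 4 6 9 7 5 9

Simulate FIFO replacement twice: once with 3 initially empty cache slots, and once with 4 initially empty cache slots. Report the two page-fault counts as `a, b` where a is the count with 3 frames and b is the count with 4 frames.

3 frames: F F F F F F F . . F F . . → 9 faults.
4 frames: F F F F . . F F F F F F . → 10 faults.
10 > 9: adding a frame increased faults — Belady's anomaly.

9, 10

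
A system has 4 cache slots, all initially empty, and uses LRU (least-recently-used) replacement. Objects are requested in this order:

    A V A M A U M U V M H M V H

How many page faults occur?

A → miss, frames [A]
V → miss, frames [A, V]
A → hit
M → miss, frames [V, A, M]
A → hit
U → miss, frames [V, M, A, U]
M → hit
U → hit
V → hit
M → hit
H → miss, evict A, frames [U, V, M, H]
M → hit
V → hit
H → hit
Page faults: 5.

5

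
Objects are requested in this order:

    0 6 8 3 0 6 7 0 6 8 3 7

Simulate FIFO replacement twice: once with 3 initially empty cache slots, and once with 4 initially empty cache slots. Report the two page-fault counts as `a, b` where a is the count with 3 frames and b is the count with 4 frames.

9, 10

3 frames: F F F F F F F . . F F . → 9 faults.
4 frames: F F F F . . F F F F F F → 10 faults.
10 > 9: adding a frame increased faults — Belady's anomaly.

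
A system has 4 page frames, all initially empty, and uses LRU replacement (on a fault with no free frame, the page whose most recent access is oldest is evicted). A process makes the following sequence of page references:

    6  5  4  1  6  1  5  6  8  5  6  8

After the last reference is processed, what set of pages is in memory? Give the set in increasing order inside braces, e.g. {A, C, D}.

{1, 5, 6, 8}

6: miss, frames {6}
5: miss, frames {6,5}
4: miss, frames {6,5,4}
1: miss, frames {6,5,4,1}
6: hit
1: hit
5: hit
6: hit
8: miss, evict 4, frames {1,5,6,8}
5: hit
6: hit
8: hit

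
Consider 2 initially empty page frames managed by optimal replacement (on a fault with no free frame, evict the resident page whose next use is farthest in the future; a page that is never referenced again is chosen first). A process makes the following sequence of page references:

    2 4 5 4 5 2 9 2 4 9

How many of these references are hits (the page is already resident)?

2 → fault, frames {2}
4 → fault, frames {2,4}
5 → fault, evict 2, frames {4,5}
4 → hit
5 → hit
2 → fault, evict 5, frames {4,2}
9 → fault, evict 4, frames {2,9}
2 → hit
4 → fault, evict 2, frames {9,4}
9 → hit
Hits: 4.

4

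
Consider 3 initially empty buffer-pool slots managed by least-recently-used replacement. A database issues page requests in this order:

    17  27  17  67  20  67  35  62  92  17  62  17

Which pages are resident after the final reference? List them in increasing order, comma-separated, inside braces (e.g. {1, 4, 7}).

17 -> fault, frames (17)
27 -> fault, frames (17 27)
17 -> hit
67 -> fault, frames (27 17 67)
20 -> fault, evict 27, frames (17 67 20)
67 -> hit
35 -> fault, evict 17, frames (20 67 35)
62 -> fault, evict 20, frames (67 35 62)
92 -> fault, evict 67, frames (35 62 92)
17 -> fault, evict 35, frames (62 92 17)
62 -> hit
17 -> hit

{17, 62, 92}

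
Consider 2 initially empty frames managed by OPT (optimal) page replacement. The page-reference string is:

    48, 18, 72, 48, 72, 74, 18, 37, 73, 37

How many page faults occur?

48 → miss, frames (48)
18 → miss, frames (48 18)
72 → miss, evict 18, frames (48 72)
48 → hit
72 → hit
74 → miss, evict 72, frames (48 74)
18 → miss, evict 74, frames (48 18)
37 → miss, evict 18, frames (48 37)
73 → miss, evict 48, frames (37 73)
37 → hit
Page faults: 7.

7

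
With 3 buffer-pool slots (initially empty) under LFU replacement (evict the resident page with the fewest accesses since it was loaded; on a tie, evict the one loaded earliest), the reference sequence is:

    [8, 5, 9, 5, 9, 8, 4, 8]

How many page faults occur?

5

8: fault, frames {8}
5: fault, frames {8,5}
9: fault, frames {8,5,9}
5: hit
9: hit
8: hit
4: fault, evict 8, frames {5,9,4}
8: fault, evict 4, frames {5,9,8}
Page faults: 5.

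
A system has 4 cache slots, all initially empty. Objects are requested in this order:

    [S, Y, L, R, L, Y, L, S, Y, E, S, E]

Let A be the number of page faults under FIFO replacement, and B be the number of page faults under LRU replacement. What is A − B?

1

Under FIFO: F F F F . . . . . F F . → 6 faults.
Under LRU: F F F F . . . . . F . . → 5 faults.
A − B = 6 − 5 = 1.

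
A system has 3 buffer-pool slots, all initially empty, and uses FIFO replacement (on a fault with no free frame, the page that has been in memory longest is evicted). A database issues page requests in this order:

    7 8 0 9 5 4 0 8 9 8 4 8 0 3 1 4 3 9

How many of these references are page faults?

15

7 → miss, frames [7]
8 → miss, frames [7, 8]
0 → miss, frames [7, 8, 0]
9 → miss, evict 7, frames [8, 0, 9]
5 → miss, evict 8, frames [0, 9, 5]
4 → miss, evict 0, frames [9, 5, 4]
0 → miss, evict 9, frames [5, 4, 0]
8 → miss, evict 5, frames [4, 0, 8]
9 → miss, evict 4, frames [0, 8, 9]
8 → hit
4 → miss, evict 0, frames [8, 9, 4]
8 → hit
0 → miss, evict 8, frames [9, 4, 0]
3 → miss, evict 9, frames [4, 0, 3]
1 → miss, evict 4, frames [0, 3, 1]
4 → miss, evict 0, frames [3, 1, 4]
3 → hit
9 → miss, evict 3, frames [1, 4, 9]
Page faults: 15.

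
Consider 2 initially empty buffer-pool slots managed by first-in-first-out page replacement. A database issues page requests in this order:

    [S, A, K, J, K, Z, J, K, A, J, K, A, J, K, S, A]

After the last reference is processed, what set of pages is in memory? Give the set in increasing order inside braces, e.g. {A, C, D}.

{A, S}

S -> fault, frames [S]
A -> fault, frames [S, A]
K -> fault, evict S, frames [A, K]
J -> fault, evict A, frames [K, J]
K -> hit
Z -> fault, evict K, frames [J, Z]
J -> hit
K -> fault, evict J, frames [Z, K]
A -> fault, evict Z, frames [K, A]
J -> fault, evict K, frames [A, J]
K -> fault, evict A, frames [J, K]
A -> fault, evict J, frames [K, A]
J -> fault, evict K, frames [A, J]
K -> fault, evict A, frames [J, K]
S -> fault, evict J, frames [K, S]
A -> fault, evict K, frames [S, A]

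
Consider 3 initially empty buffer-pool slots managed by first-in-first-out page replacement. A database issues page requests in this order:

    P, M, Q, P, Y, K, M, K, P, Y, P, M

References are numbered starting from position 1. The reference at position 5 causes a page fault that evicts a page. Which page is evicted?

pos 1: P → fault, frames (P)
pos 2: M → fault, frames (P M)
pos 3: Q → fault, frames (P M Q)
pos 4: P → hit
pos 5: Y → fault, evict P, frames (M Q Y)
At position 5, page P is evicted.

P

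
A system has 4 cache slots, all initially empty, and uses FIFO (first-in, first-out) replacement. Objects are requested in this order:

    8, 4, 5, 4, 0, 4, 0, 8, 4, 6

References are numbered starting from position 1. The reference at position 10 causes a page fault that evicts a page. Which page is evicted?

pos 1: 8 → miss, frames {8}
pos 2: 4 → miss, frames {8,4}
pos 3: 5 → miss, frames {8,4,5}
pos 4: 4 → hit
pos 5: 0 → miss, frames {8,4,5,0}
pos 6: 4 → hit
pos 7: 0 → hit
pos 8: 8 → hit
pos 9: 4 → hit
pos 10: 6 → miss, evict 8, frames {4,5,0,6}
At position 10, page 8 is evicted.

8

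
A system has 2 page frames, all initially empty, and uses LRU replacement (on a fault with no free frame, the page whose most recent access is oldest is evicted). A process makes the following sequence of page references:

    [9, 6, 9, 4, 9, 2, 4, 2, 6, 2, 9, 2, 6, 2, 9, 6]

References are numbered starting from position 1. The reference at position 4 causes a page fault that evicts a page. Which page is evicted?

6

pos 1: 9: fault, frames [9]
pos 2: 6: fault, frames [9, 6]
pos 3: 9: hit
pos 4: 4: fault, evict 6, frames [9, 4]
At position 4, page 6 is evicted.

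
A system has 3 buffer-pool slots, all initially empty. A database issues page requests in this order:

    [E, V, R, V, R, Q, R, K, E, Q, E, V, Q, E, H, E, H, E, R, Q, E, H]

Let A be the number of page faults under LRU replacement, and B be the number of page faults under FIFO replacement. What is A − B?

-1

Under LRU: F F F . . F . F F F . F . . F . . . F F . F → 12 faults.
Under FIFO: F F F . . F . F F . . F F . F F . . F F . F → 13 faults.
A − B = 12 − 13 = -1.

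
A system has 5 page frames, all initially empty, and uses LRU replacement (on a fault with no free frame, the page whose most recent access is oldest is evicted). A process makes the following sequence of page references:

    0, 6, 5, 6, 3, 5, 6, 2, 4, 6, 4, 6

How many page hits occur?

0: miss, frames [0]
6: miss, frames [0, 6]
5: miss, frames [0, 6, 5]
6: hit
3: miss, frames [0, 5, 6, 3]
5: hit
6: hit
2: miss, frames [0, 3, 5, 6, 2]
4: miss, evict 0, frames [3, 5, 6, 2, 4]
6: hit
4: hit
6: hit
Hits: 6.

6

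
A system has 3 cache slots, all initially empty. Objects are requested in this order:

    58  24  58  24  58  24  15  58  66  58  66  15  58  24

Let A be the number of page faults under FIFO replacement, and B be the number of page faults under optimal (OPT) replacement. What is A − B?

1

Under FIFO: F F . . . . F . F F . . . F → 6 faults.
Under OPT: F F . . . . F . F . . . . F → 5 faults.
A − B = 6 − 5 = 1.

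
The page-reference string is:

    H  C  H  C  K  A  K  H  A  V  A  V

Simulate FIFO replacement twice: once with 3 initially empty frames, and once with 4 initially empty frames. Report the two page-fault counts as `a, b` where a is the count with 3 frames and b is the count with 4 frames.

6, 5

3 frames: F F . . F F . F . F . . → 6 faults.
4 frames: F F . . F F . . . F . . → 5 faults.
5 < 6: adding a frame reduced faults, as is typical.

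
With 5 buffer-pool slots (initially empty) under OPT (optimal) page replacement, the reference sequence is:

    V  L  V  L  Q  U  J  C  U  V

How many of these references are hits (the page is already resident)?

4

V: miss, frames {V}
L: miss, frames {V,L}
V: hit
L: hit
Q: miss, frames {V,L,Q}
U: miss, frames {V,L,Q,U}
J: miss, frames {V,L,Q,U,J}
C: miss, evict J, frames {V,L,Q,U,C}
U: hit
V: hit
Hits: 4.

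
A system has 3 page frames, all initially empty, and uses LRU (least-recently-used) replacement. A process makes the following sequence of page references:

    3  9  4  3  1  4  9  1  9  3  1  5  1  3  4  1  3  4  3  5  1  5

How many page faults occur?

10

3: miss, frames {3}
9: miss, frames {3,9}
4: miss, frames {3,9,4}
3: hit
1: miss, evict 9, frames {4,3,1}
4: hit
9: miss, evict 3, frames {1,4,9}
1: hit
9: hit
3: miss, evict 4, frames {1,9,3}
1: hit
5: miss, evict 9, frames {3,1,5}
1: hit
3: hit
4: miss, evict 5, frames {1,3,4}
1: hit
3: hit
4: hit
3: hit
5: miss, evict 1, frames {4,3,5}
1: miss, evict 4, frames {3,5,1}
5: hit
Page faults: 10.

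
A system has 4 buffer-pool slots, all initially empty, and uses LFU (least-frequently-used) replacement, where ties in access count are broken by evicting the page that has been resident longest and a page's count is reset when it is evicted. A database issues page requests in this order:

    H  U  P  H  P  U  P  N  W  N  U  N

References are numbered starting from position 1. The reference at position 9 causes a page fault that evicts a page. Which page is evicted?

pos 1: H → fault, frames {H}
pos 2: U → fault, frames {H,U}
pos 3: P → fault, frames {H,U,P}
pos 4: H → hit
pos 5: P → hit
pos 6: U → hit
pos 7: P → hit
pos 8: N → fault, frames {H,U,P,N}
pos 9: W → fault, evict N, frames {H,U,P,W}
At position 9, page N is evicted.

N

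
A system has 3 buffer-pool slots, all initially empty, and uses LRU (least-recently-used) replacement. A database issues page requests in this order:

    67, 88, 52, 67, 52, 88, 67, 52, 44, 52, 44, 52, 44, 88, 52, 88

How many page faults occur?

67 → miss, frames [67]
88 → miss, frames [67, 88]
52 → miss, frames [67, 88, 52]
67 → hit
52 → hit
88 → hit
67 → hit
52 → hit
44 → miss, evict 88, frames [67, 52, 44]
52 → hit
44 → hit
52 → hit
44 → hit
88 → miss, evict 67, frames [52, 44, 88]
52 → hit
88 → hit
Page faults: 5.

5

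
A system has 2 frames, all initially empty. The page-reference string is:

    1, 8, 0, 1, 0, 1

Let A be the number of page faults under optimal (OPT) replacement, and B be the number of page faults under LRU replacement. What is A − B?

Under OPT: F F F . . . → 3 faults.
Under LRU: F F F F . . → 4 faults.
A − B = 3 − 4 = -1.

-1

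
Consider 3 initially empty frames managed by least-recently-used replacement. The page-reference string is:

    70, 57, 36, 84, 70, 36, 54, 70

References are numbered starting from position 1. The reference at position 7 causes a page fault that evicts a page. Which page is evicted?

84

pos 1: 70 → fault, frames [70]
pos 2: 57 → fault, frames [70, 57]
pos 3: 36 → fault, frames [70, 57, 36]
pos 4: 84 → fault, evict 70, frames [57, 36, 84]
pos 5: 70 → fault, evict 57, frames [36, 84, 70]
pos 6: 36 → hit
pos 7: 54 → fault, evict 84, frames [70, 36, 54]
At position 7, page 84 is evicted.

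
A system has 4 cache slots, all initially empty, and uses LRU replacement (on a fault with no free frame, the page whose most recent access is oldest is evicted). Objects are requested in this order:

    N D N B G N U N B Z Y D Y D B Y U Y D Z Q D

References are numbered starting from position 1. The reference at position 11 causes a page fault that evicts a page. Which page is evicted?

pos 1: N -> miss, frames {N}
pos 2: D -> miss, frames {N,D}
pos 3: N -> hit
pos 4: B -> miss, frames {D,N,B}
pos 5: G -> miss, frames {D,N,B,G}
pos 6: N -> hit
pos 7: U -> miss, evict D, frames {B,G,N,U}
pos 8: N -> hit
pos 9: B -> hit
pos 10: Z -> miss, evict G, frames {U,N,B,Z}
pos 11: Y -> miss, evict U, frames {N,B,Z,Y}
At position 11, page U is evicted.

U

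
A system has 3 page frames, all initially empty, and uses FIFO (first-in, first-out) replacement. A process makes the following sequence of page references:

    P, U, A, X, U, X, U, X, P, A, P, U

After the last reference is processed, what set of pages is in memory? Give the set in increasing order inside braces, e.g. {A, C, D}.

P -> miss, frames [P]
U -> miss, frames [P, U]
A -> miss, frames [P, U, A]
X -> miss, evict P, frames [U, A, X]
U -> hit
X -> hit
U -> hit
X -> hit
P -> miss, evict U, frames [A, X, P]
A -> hit
P -> hit
U -> miss, evict A, frames [X, P, U]

{P, U, X}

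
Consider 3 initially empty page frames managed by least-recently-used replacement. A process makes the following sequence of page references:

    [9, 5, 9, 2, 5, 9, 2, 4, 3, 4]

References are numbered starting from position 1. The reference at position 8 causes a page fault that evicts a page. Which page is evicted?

5

pos 1: 9 → miss, frames (9)
pos 2: 5 → miss, frames (9 5)
pos 3: 9 → hit
pos 4: 2 → miss, frames (5 9 2)
pos 5: 5 → hit
pos 6: 9 → hit
pos 7: 2 → hit
pos 8: 4 → miss, evict 5, frames (9 2 4)
At position 8, page 5 is evicted.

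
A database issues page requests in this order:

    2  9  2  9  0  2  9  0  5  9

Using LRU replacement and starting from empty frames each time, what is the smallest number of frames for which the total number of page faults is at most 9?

f=1: 10 faults
f=2: 8 faults
f=3: 4 faults
f=4: 4 faults
Smallest f with faults ≤ 9 is 2.

2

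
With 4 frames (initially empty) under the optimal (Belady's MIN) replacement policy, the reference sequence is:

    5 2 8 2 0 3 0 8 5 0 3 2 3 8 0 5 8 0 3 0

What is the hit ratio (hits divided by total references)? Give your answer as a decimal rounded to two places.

0.65

5 → fault, frames {5}
2 → fault, frames {5,2}
8 → fault, frames {5,2,8}
2 → hit
0 → fault, frames {5,2,8,0}
3 → fault, evict 2, frames {5,8,0,3}
0 → hit
8 → hit
5 → hit
0 → hit
3 → hit
2 → fault, evict 5, frames {8,0,3,2}
3 → hit
8 → hit
0 → hit
5 → fault, evict 2, frames {8,0,3,5}
8 → hit
0 → hit
3 → hit
0 → hit
Hits: 13 of 20 references → 13/20 = 0.6500.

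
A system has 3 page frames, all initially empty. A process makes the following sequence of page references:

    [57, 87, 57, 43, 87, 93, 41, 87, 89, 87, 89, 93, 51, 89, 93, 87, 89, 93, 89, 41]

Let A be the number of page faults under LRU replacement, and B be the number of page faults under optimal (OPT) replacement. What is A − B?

Under LRU: F F . F . F F . F . . F F . . F . . . F → 10 faults.
Under OPT: F F . F . F F . F . . . F . . F . . . F → 9 faults.
A − B = 10 − 9 = 1.

1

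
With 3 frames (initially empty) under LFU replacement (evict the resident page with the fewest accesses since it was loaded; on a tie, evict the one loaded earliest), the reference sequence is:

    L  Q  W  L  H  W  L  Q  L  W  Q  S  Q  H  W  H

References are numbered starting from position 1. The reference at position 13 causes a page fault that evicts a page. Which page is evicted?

pos 1: L → miss, frames [L]
pos 2: Q → miss, frames [L, Q]
pos 3: W → miss, frames [L, Q, W]
pos 4: L → hit
pos 5: H → miss, evict Q, frames [L, W, H]
pos 6: W → hit
pos 7: L → hit
pos 8: Q → miss, evict H, frames [L, W, Q]
pos 9: L → hit
pos 10: W → hit
pos 11: Q → hit
pos 12: S → miss, evict Q, frames [L, W, S]
pos 13: Q → miss, evict S, frames [L, W, Q]
At position 13, page S is evicted.

S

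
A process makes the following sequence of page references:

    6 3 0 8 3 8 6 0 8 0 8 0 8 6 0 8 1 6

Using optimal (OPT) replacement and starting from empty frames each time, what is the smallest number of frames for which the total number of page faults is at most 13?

2

f=1: 18 faults
f=2: 9 faults
f=3: 6 faults
f=4: 5 faults
f=5: 5 faults
Smallest f with faults ≤ 13 is 2.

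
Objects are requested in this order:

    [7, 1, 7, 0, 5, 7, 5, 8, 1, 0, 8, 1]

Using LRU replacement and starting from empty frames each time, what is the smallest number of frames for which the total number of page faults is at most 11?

2

f=1: 12 faults
f=2: 10 faults
f=3: 7 faults
f=4: 7 faults
f=5: 5 faults
Smallest f with faults ≤ 11 is 2.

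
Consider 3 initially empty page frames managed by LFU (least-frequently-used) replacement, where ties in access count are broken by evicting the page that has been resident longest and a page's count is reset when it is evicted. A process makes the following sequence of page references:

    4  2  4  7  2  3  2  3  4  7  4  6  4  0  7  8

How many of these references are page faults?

9

4 -> fault, frames (4)
2 -> fault, frames (4 2)
4 -> hit
7 -> fault, frames (4 2 7)
2 -> hit
3 -> fault, evict 7, frames (4 2 3)
2 -> hit
3 -> hit
4 -> hit
7 -> fault, evict 3, frames (4 2 7)
4 -> hit
6 -> fault, evict 7, frames (4 2 6)
4 -> hit
0 -> fault, evict 6, frames (4 2 0)
7 -> fault, evict 0, frames (4 2 7)
8 -> fault, evict 7, frames (4 2 8)
Page faults: 9.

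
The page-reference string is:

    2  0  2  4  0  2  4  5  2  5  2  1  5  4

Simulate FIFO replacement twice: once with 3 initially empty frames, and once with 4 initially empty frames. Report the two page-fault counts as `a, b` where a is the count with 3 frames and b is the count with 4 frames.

3 frames: F F . F . . . F F . . F . F → 7 faults.
4 frames: F F . F . . . F . . . F . . → 5 faults.
5 < 7: adding a frame reduced faults, as is typical.

7, 5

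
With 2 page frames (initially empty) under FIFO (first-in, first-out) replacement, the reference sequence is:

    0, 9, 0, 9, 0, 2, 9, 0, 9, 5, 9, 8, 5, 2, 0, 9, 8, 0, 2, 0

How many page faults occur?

0: fault, frames {0}
9: fault, frames {0,9}
0: hit
9: hit
0: hit
2: fault, evict 0, frames {9,2}
9: hit
0: fault, evict 9, frames {2,0}
9: fault, evict 2, frames {0,9}
5: fault, evict 0, frames {9,5}
9: hit
8: fault, evict 9, frames {5,8}
5: hit
2: fault, evict 5, frames {8,2}
0: fault, evict 8, frames {2,0}
9: fault, evict 2, frames {0,9}
8: fault, evict 0, frames {9,8}
0: fault, evict 9, frames {8,0}
2: fault, evict 8, frames {0,2}
0: hit
Page faults: 13.

13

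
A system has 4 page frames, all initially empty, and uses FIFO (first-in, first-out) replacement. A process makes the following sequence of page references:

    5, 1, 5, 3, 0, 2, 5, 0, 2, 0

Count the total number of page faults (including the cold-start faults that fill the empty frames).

6

5 → miss, frames [5]
1 → miss, frames [5, 1]
5 → hit
3 → miss, frames [5, 1, 3]
0 → miss, frames [5, 1, 3, 0]
2 → miss, evict 5, frames [1, 3, 0, 2]
5 → miss, evict 1, frames [3, 0, 2, 5]
0 → hit
2 → hit
0 → hit
Page faults: 6.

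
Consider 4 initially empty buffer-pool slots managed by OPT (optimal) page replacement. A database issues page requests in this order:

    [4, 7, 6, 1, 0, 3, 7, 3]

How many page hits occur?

2

4 → fault, frames (4)
7 → fault, frames (4 7)
6 → fault, frames (4 7 6)
1 → fault, frames (4 7 6 1)
0 → fault, evict 1, frames (4 7 6 0)
3 → fault, evict 0, frames (4 7 6 3)
7 → hit
3 → hit
Hits: 2.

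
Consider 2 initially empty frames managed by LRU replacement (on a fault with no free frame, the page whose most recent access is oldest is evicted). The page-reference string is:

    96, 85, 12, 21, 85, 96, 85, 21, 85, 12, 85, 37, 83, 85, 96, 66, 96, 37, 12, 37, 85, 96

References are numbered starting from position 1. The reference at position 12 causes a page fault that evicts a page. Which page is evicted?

pos 1: 96 → fault, frames [96]
pos 2: 85 → fault, frames [96, 85]
pos 3: 12 → fault, evict 96, frames [85, 12]
pos 4: 21 → fault, evict 85, frames [12, 21]
pos 5: 85 → fault, evict 12, frames [21, 85]
pos 6: 96 → fault, evict 21, frames [85, 96]
pos 7: 85 → hit
pos 8: 21 → fault, evict 96, frames [85, 21]
pos 9: 85 → hit
pos 10: 12 → fault, evict 21, frames [85, 12]
pos 11: 85 → hit
pos 12: 37 → fault, evict 12, frames [85, 37]
At position 12, page 12 is evicted.

12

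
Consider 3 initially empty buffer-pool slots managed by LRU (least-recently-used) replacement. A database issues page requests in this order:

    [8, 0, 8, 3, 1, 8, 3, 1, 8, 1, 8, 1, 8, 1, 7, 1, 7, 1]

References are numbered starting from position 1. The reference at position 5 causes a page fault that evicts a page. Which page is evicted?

0

pos 1: 8 -> miss, frames [8]
pos 2: 0 -> miss, frames [8, 0]
pos 3: 8 -> hit
pos 4: 3 -> miss, frames [0, 8, 3]
pos 5: 1 -> miss, evict 0, frames [8, 3, 1]
At position 5, page 0 is evicted.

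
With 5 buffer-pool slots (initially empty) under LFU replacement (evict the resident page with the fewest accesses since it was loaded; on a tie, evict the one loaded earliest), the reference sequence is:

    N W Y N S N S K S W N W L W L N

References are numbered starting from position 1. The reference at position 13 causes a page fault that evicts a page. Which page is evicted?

pos 1: N → fault, frames {N}
pos 2: W → fault, frames {N,W}
pos 3: Y → fault, frames {N,W,Y}
pos 4: N → hit
pos 5: S → fault, frames {N,W,Y,S}
pos 6: N → hit
pos 7: S → hit
pos 8: K → fault, frames {N,W,Y,S,K}
pos 9: S → hit
pos 10: W → hit
pos 11: N → hit
pos 12: W → hit
pos 13: L → fault, evict Y, frames {N,W,S,K,L}
At position 13, page Y is evicted.

Y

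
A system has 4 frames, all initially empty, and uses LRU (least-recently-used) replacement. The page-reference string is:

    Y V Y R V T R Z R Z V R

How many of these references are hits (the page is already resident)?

7

Y -> fault, frames (Y)
V -> fault, frames (Y V)
Y -> hit
R -> fault, frames (V Y R)
V -> hit
T -> fault, frames (Y R V T)
R -> hit
Z -> fault, evict Y, frames (V T R Z)
R -> hit
Z -> hit
V -> hit
R -> hit
Hits: 7.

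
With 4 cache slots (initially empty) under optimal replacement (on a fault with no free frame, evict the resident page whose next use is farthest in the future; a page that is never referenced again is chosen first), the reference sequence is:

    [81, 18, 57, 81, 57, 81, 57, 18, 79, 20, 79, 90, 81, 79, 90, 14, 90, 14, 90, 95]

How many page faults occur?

81 -> fault, frames {81}
18 -> fault, frames {81,18}
57 -> fault, frames {81,18,57}
81 -> hit
57 -> hit
81 -> hit
57 -> hit
18 -> hit
79 -> fault, frames {81,18,57,79}
20 -> fault, evict 57, frames {81,18,79,20}
79 -> hit
90 -> fault, evict 20, frames {81,18,79,90}
81 -> hit
79 -> hit
90 -> hit
14 -> fault, evict 79, frames {81,18,90,14}
90 -> hit
14 -> hit
90 -> hit
95 -> fault, evict 14, frames {81,18,90,95}
Page faults: 8.

8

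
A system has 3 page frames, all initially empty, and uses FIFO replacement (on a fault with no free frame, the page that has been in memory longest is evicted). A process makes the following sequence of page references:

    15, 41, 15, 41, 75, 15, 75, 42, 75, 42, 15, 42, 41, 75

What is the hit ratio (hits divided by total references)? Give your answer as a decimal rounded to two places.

0.50

15 -> fault, frames [15]
41 -> fault, frames [15, 41]
15 -> hit
41 -> hit
75 -> fault, frames [15, 41, 75]
15 -> hit
75 -> hit
42 -> fault, evict 15, frames [41, 75, 42]
75 -> hit
42 -> hit
15 -> fault, evict 41, frames [75, 42, 15]
42 -> hit
41 -> fault, evict 75, frames [42, 15, 41]
75 -> fault, evict 42, frames [15, 41, 75]
Hits: 7 of 14 references → 7/14 = 0.5000.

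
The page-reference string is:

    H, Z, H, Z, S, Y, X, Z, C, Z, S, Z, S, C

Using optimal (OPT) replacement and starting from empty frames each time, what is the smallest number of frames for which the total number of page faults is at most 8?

f=1: 14 faults
f=2: 8 faults
f=3: 6 faults
f=4: 6 faults
f=5: 6 faults
f=6: 6 faults
Smallest f with faults ≤ 8 is 2.

2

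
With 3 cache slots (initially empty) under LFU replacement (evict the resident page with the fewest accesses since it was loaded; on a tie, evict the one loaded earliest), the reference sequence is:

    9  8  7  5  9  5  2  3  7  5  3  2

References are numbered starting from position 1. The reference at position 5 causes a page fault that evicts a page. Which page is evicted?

pos 1: 9 -> miss, frames {9}
pos 2: 8 -> miss, frames {9,8}
pos 3: 7 -> miss, frames {9,8,7}
pos 4: 5 -> miss, evict 9, frames {8,7,5}
pos 5: 9 -> miss, evict 8, frames {7,5,9}
At position 5, page 8 is evicted.

8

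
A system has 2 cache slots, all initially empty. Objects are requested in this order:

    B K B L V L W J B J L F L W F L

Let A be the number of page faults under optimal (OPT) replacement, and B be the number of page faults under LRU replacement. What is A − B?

Under OPT: F F . F F . F F F . F F . F . F → 11 faults.
Under LRU: F F . F F . F F F . F F . F F F → 12 faults.
A − B = 11 − 12 = -1.

-1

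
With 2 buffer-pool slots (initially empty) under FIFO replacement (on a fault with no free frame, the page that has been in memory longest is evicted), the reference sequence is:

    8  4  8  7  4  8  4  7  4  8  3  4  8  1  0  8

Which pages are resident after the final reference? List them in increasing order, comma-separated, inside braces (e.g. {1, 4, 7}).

{0, 8}

8: miss, frames (8)
4: miss, frames (8 4)
8: hit
7: miss, evict 8, frames (4 7)
4: hit
8: miss, evict 4, frames (7 8)
4: miss, evict 7, frames (8 4)
7: miss, evict 8, frames (4 7)
4: hit
8: miss, evict 4, frames (7 8)
3: miss, evict 7, frames (8 3)
4: miss, evict 8, frames (3 4)
8: miss, evict 3, frames (4 8)
1: miss, evict 4, frames (8 1)
0: miss, evict 8, frames (1 0)
8: miss, evict 1, frames (0 8)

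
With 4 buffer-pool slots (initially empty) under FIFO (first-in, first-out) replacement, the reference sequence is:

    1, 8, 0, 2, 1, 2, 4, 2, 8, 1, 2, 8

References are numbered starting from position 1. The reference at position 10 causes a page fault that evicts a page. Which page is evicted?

8

pos 1: 1 → fault, frames [1]
pos 2: 8 → fault, frames [1, 8]
pos 3: 0 → fault, frames [1, 8, 0]
pos 4: 2 → fault, frames [1, 8, 0, 2]
pos 5: 1 → hit
pos 6: 2 → hit
pos 7: 4 → fault, evict 1, frames [8, 0, 2, 4]
pos 8: 2 → hit
pos 9: 8 → hit
pos 10: 1 → fault, evict 8, frames [0, 2, 4, 1]
At position 10, page 8 is evicted.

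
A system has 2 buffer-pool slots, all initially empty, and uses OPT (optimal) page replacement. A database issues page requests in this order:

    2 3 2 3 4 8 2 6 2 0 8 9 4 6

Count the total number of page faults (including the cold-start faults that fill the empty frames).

2 -> fault, frames (2)
3 -> fault, frames (2 3)
2 -> hit
3 -> hit
4 -> fault, evict 3, frames (2 4)
8 -> fault, evict 4, frames (2 8)
2 -> hit
6 -> fault, evict 8, frames (2 6)
2 -> hit
0 -> fault, evict 2, frames (6 0)
8 -> fault, evict 0, frames (6 8)
9 -> fault, evict 8, frames (6 9)
4 -> fault, evict 9, frames (6 4)
6 -> hit
Page faults: 9.

9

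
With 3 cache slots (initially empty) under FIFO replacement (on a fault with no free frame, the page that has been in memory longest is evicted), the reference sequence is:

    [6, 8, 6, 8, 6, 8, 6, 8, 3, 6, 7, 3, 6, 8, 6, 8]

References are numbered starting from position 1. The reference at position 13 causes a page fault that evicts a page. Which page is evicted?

8

pos 1: 6 → fault, frames (6)
pos 2: 8 → fault, frames (6 8)
pos 3: 6 → hit
pos 4: 8 → hit
pos 5: 6 → hit
pos 6: 8 → hit
pos 7: 6 → hit
pos 8: 8 → hit
pos 9: 3 → fault, frames (6 8 3)
pos 10: 6 → hit
pos 11: 7 → fault, evict 6, frames (8 3 7)
pos 12: 3 → hit
pos 13: 6 → fault, evict 8, frames (3 7 6)
At position 13, page 8 is evicted.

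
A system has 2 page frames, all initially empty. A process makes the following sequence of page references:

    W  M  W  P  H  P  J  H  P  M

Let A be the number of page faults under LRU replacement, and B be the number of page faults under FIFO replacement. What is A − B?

Under LRU: F F . F F . F F F F → 8 faults.
Under FIFO: F F . F F . F . F F → 7 faults.
A − B = 8 − 7 = 1.

1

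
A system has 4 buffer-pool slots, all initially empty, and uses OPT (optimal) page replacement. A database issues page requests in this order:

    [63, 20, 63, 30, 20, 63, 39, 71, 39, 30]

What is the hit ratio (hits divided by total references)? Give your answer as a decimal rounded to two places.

0.50

63: miss, frames (63)
20: miss, frames (63 20)
63: hit
30: miss, frames (63 20 30)
20: hit
63: hit
39: miss, frames (63 20 30 39)
71: miss, evict 20, frames (63 30 39 71)
39: hit
30: hit
Hits: 5 of 10 references → 5/10 = 0.5000.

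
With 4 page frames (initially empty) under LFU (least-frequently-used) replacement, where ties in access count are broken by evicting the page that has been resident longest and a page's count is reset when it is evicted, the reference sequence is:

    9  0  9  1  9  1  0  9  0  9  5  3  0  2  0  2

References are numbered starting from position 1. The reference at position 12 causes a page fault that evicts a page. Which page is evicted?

5

pos 1: 9 → miss, frames [9]
pos 2: 0 → miss, frames [9, 0]
pos 3: 9 → hit
pos 4: 1 → miss, frames [9, 0, 1]
pos 5: 9 → hit
pos 6: 1 → hit
pos 7: 0 → hit
pos 8: 9 → hit
pos 9: 0 → hit
pos 10: 9 → hit
pos 11: 5 → miss, frames [9, 0, 1, 5]
pos 12: 3 → miss, evict 5, frames [9, 0, 1, 3]
At position 12, page 5 is evicted.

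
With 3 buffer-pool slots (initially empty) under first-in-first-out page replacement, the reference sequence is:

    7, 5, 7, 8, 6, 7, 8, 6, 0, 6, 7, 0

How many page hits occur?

6

7 -> fault, frames (7)
5 -> fault, frames (7 5)
7 -> hit
8 -> fault, frames (7 5 8)
6 -> fault, evict 7, frames (5 8 6)
7 -> fault, evict 5, frames (8 6 7)
8 -> hit
6 -> hit
0 -> fault, evict 8, frames (6 7 0)
6 -> hit
7 -> hit
0 -> hit
Hits: 6.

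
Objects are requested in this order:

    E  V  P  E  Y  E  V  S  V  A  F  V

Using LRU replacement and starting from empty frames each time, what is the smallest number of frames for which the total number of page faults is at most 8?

f=1: 12 faults
f=2: 10 faults
f=3: 8 faults
f=4: 7 faults
f=5: 7 faults
f=6: 7 faults
f=7: 7 faults
Smallest f with faults ≤ 8 is 3.

3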